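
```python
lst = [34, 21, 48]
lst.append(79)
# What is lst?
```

[34, 21, 48, 79]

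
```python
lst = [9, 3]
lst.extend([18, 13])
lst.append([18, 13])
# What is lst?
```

After line 1: lst = [9, 3]
After line 2 (extend unpacks [18, 13]): lst = [9, 3, 18, 13]
After line 3 (append adds [18, 13] as single element): lst = [9, 3, 18, 13, [18, 13]]

[9, 3, 18, 13, [18, 13]]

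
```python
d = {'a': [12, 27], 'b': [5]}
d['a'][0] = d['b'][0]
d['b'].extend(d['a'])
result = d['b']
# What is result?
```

After line 1: d = {'a': [12, 27], 'b': [5]}
After line 2 (a[0] = b[0] = 5): d = {'a': [5, 27], 'b': [5]}
After line 3 (b.extend(a) appends [5, 27]): d = {'a': [5, 27], 'b': [5, 5, 27]}
After line 4: result = d['b'] = [5, 5, 27]

[5, 5, 27]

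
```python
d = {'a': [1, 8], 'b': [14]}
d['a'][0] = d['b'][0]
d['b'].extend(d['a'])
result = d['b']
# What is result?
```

After line 1: d = {'a': [1, 8], 'b': [14]}
After line 2 (a[0] = b[0] = 14): d = {'a': [14, 8], 'b': [14]}
After line 3 (b.extend(a) appends [14, 8]): d = {'a': [14, 8], 'b': [14, 14, 8]}
After line 4: result = d['b'] = [14, 14, 8]

[14, 14, 8]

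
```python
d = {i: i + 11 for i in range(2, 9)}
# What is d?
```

{2: 13, 3: 14, 4: 15, 5: 16, 6: 17, 7: 18, 8: 19}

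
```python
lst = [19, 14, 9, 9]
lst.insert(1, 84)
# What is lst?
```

[19, 84, 14, 9, 9]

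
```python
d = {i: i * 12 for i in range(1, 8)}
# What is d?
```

{1: 12, 2: 24, 3: 36, 4: 48, 5: 60, 6: 72, 7: 84}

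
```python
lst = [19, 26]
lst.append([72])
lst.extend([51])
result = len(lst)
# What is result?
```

After line 1: lst = [19, 26]
After line 2 (append adds [72] as single element): lst = [19, 26, [72]]
After line 3 (extend unpacks [51], adds 51): lst = [19, 26, [72], 51]
After line 4: result = len(lst) = 4

4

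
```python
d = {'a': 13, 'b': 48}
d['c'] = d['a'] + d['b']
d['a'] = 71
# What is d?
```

After line 1: d = {'a': 13, 'b': 48}
After line 2 (d['c'] = 13 + 48): d = {'a': 13, 'b': 48, 'c': 61}
After line 3: d = {'a': 71, 'b': 48, 'c': 61}

{'a': 71, 'b': 48, 'c': 61}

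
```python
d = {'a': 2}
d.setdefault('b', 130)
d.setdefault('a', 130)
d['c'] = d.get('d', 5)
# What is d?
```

After line 1: d = {'a': 2}
After line 2 (setdefault adds 'b'=130): d = {'a': 2, 'b': 130}
After line 3 (setdefault 'a' no-op, already exists): d = {'a': 2, 'b': 130}
After line 4 (get('d', 5) returns default since 'd' not in d): d = {'a': 2, 'b': 130, 'c': 5}

{'a': 2, 'b': 130, 'c': 5}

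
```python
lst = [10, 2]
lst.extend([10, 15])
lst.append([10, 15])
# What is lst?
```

After line 1: lst = [10, 2]
After line 2 (extend unpacks [10, 15]): lst = [10, 2, 10, 15]
After line 3 (append adds [10, 15] as single element): lst = [10, 2, 10, 15, [10, 15]]

[10, 2, 10, 15, [10, 15]]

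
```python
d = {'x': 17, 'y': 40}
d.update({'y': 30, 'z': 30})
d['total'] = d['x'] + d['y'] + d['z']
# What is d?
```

After line 1: d = {'x': 17, 'y': 40}
After line 2 (y overwritten, z added): d = {'x': 17, 'y': 30, 'z': 30}
After line 3 (total = 17 + 30 + 30 = 77): d = {'x': 17, 'y': 30, 'z': 30, 'total': 77}

{'x': 17, 'y': 30, 'z': 30, 'total': 77}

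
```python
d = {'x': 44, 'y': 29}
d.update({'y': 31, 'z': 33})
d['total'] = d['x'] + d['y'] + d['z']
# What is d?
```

After line 1: d = {'x': 44, 'y': 29}
After line 2 (y overwritten, z added): d = {'x': 44, 'y': 31, 'z': 33}
After line 3 (total = 44 + 31 + 33 = 108): d = {'x': 44, 'y': 31, 'z': 33, 'total': 108}

{'x': 44, 'y': 31, 'z': 33, 'total': 108}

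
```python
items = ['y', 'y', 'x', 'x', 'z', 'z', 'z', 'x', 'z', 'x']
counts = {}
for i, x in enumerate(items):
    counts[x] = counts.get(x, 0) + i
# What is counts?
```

Initial: counts = {}, items = ['y', 'y', 'x', 'x', 'z', 'z', 'z', 'x', 'z', 'x']
i=0, x='y': counts = {'y': 0}
i=1, x='y': counts = {'y': 1}
i=2, x='x': counts = {'y': 1, 'x': 2}
i=3, x='x': counts = {'y': 1, 'x': 5}
i=4, x='z': counts = {'y': 1, 'x': 5, 'z': 4}
i=5, x='z': counts = {'y': 1, 'x': 5, 'z': 9}
i=6, x='z': counts = {'y': 1, 'x': 5, 'z': 15}
i=7, x='x': counts = {'y': 1, 'x': 12, 'z': 15}
i=8, x='z': counts = {'y': 1, 'x': 12, 'z': 23}
i=9, x='x': counts = {'y': 1, 'x': 21, 'z': 23}

{'y': 1, 'x': 21, 'z': 23}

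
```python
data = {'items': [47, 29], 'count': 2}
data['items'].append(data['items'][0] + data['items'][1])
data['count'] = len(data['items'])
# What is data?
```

After line 1: data = {'items': [47, 29], 'count': 2}
After line 2 (append 47 + 29 = 76): data = {'items': [47, 29, 76], 'count': 2}
After line 3 (count = len(items) = 3): data = {'items': [47, 29, 76], 'count': 3}

{'items': [47, 29, 76], 'count': 3}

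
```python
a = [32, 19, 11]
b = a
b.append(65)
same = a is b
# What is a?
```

After line 1: a = [32, 19, 11]
After line 2 (b = a is an alias, same object): a = [32, 19, 11], b = [32, 19, 11]
After line 3 (b.append mutates the shared list): a = [32, 19, 11, 65], b = [32, 19, 11, 65]
After line 4 (same = a is b; same object -> True): same = True

[32, 19, 11, 65]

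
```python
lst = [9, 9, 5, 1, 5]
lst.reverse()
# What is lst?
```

[5, 1, 5, 9, 9]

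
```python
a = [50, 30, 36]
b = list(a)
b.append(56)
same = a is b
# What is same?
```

After line 1: a = [50, 30, 36]
After line 2 (b = list(a) is a shallow copy, new object): a = [50, 30, 36], b = [50, 30, 36]
After line 3 (append only mutates b): a = [50, 30, 36], b = [50, 30, 36, 56]
After line 4 (same = a is b; different objects -> False): same = False

False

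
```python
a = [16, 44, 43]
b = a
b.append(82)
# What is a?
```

After line 1: a = [16, 44, 43]
After line 2 (b = a is an alias, same object): a = [16, 44, 43], b = [16, 44, 43]
After line 3 (b.append mutates the shared list): a = [16, 44, 43, 82], b = [16, 44, 43, 82]

[16, 44, 43, 82]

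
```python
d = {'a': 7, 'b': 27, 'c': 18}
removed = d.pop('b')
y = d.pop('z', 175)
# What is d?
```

After line 1: d = {'a': 7, 'b': 27, 'c': 18}
After line 2 (pop 'b' returns 27): d = {'a': 7, 'c': 18}, removed = 27
After line 3 (pop 'z' missing, returns default 175): d = {'a': 7, 'c': 18}, y = 175

{'a': 7, 'c': 18}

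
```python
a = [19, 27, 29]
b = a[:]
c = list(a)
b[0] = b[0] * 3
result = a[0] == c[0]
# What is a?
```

After line 1: a = [19, 27, 29]
After line 2 (b = a[:], copy): a = [19, 27, 29], b = [19, 27, 29]
After line 3 (c = list(a) is a copy, new object): c = [19, 27, 29]
After line 4 (b[0] = 19 * 3 = 57; only b mutates (copy)): a = [19, 27, 29], b = [57, 27, 29], c = [19, 27, 29]
After line 5 (a[0] = 19, c[0] = 19; result = True)

[19, 27, 29]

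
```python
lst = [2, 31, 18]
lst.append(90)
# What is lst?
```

[2, 31, 18, 90]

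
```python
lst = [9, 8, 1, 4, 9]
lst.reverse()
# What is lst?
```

[9, 4, 1, 8, 9]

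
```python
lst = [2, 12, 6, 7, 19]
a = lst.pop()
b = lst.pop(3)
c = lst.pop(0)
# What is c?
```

After line 1: lst = [2, 12, 6, 7, 19]
After line 2 (pop() -> a = 19): lst = [2, 12, 6, 7]
After line 3 (pop(3) -> b = 7): lst = [2, 12, 6]
After line 4 (pop(0) -> c = 2): lst = [12, 6]

2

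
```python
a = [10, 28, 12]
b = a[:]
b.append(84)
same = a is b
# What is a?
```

After line 1: a = [10, 28, 12]
After line 2 (b = a[:] is a shallow copy, new object): a = [10, 28, 12], b = [10, 28, 12]
After line 3 (append only mutates b): a = [10, 28, 12], b = [10, 28, 12, 84]
After line 4 (same = a is b; different objects -> False): same = False

[10, 28, 12]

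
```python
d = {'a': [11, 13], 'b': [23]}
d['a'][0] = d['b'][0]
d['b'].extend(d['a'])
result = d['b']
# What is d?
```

After line 1: d = {'a': [11, 13], 'b': [23]}
After line 2 (a[0] = b[0] = 23): d = {'a': [23, 13], 'b': [23]}
After line 3 (b.extend(a) appends [23, 13]): d = {'a': [23, 13], 'b': [23, 23, 13]}
After line 4: result = d['b'] = [23, 23, 13]

{'a': [23, 13], 'b': [23, 23, 13]}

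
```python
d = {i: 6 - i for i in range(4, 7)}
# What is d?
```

{4: 2, 5: 1, 6: 0}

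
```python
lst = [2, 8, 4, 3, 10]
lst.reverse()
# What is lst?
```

[10, 3, 4, 8, 2]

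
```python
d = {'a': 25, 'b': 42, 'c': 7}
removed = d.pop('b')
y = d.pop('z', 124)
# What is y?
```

After line 1: d = {'a': 25, 'b': 42, 'c': 7}
After line 2 (pop 'b' returns 42): d = {'a': 25, 'c': 7}, removed = 42
After line 3 (pop 'z' missing, returns default 124): d = {'a': 25, 'c': 7}, y = 124

124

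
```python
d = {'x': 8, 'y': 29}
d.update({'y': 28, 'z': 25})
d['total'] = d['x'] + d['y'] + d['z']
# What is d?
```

After line 1: d = {'x': 8, 'y': 29}
After line 2 (y overwritten, z added): d = {'x': 8, 'y': 28, 'z': 25}
After line 3 (total = 8 + 28 + 25 = 61): d = {'x': 8, 'y': 28, 'z': 25, 'total': 61}

{'x': 8, 'y': 28, 'z': 25, 'total': 61}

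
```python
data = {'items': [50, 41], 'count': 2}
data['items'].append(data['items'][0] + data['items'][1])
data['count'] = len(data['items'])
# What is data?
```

After line 1: data = {'items': [50, 41], 'count': 2}
After line 2 (append 50 + 41 = 91): data = {'items': [50, 41, 91], 'count': 2}
After line 3 (count = len(items) = 3): data = {'items': [50, 41, 91], 'count': 3}

{'items': [50, 41, 91], 'count': 3}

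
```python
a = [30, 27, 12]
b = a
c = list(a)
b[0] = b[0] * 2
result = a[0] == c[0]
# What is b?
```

After line 1: a = [30, 27, 12]
After line 2 (b = a, alias): a = [30, 27, 12], b = [30, 27, 12]
After line 3 (c = list(a) is a copy, new object): c = [30, 27, 12]
After line 4 (b[0] = 30 * 2 = 60; mutates shared a/b): a = b = [60, 27, 12], c = [30, 27, 12]
After line 5 (a[0] = 60, c[0] = 30; result = False)

[60, 27, 12]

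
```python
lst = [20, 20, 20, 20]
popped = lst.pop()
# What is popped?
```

20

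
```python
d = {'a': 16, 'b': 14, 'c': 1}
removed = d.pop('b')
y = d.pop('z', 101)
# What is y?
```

After line 1: d = {'a': 16, 'b': 14, 'c': 1}
After line 2 (pop 'b' returns 14): d = {'a': 16, 'c': 1}, removed = 14
After line 3 (pop 'z' missing, returns default 101): d = {'a': 16, 'c': 1}, y = 101

101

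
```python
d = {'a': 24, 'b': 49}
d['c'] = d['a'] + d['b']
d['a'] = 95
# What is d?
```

After line 1: d = {'a': 24, 'b': 49}
After line 2 (d['c'] = 24 + 49): d = {'a': 24, 'b': 49, 'c': 73}
After line 3: d = {'a': 95, 'b': 49, 'c': 73}

{'a': 95, 'b': 49, 'c': 73}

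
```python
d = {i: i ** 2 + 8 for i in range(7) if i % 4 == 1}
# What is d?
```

{1: 9, 5: 33}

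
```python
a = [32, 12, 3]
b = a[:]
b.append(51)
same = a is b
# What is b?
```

After line 1: a = [32, 12, 3]
After line 2 (b = a[:] is a shallow copy, new object): a = [32, 12, 3], b = [32, 12, 3]
After line 3 (append only mutates b): a = [32, 12, 3], b = [32, 12, 3, 51]
After line 4 (same = a is b; different objects -> False): same = False

[32, 12, 3, 51]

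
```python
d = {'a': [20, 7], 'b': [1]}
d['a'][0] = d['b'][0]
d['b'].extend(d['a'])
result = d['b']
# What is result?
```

After line 1: d = {'a': [20, 7], 'b': [1]}
After line 2 (a[0] = b[0] = 1): d = {'a': [1, 7], 'b': [1]}
After line 3 (b.extend(a) appends [1, 7]): d = {'a': [1, 7], 'b': [1, 1, 7]}
After line 4: result = d['b'] = [1, 1, 7]

[1, 1, 7]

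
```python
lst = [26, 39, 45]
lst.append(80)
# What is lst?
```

[26, 39, 45, 80]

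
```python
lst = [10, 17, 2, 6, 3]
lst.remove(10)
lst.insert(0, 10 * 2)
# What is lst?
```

After line 1: lst = [10, 17, 2, 6, 3]
After line 2 (remove first 10): lst = [17, 2, 6, 3]
After line 3 (insert 20 at index 0): lst = [20, 17, 2, 6, 3]

[20, 17, 2, 6, 3]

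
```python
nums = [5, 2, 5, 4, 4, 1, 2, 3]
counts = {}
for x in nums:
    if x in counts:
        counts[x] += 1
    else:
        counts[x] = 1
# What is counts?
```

Initial: counts = {}, nums = [5, 2, 5, 4, 4, 1, 2, 3]
See 5: counts = {5: 1}
See 2: counts = {5: 1, 2: 1}
See 5: counts = {5: 2, 2: 1}
See 4: counts = {5: 2, 2: 1, 4: 1}
See 4: counts = {5: 2, 2: 1, 4: 2}
See 1: counts = {5: 2, 2: 1, 4: 2, 1: 1}
See 2: counts = {5: 2, 2: 2, 4: 2, 1: 1}
See 3: counts = {5: 2, 2: 2, 4: 2, 1: 1, 3: 1}

{5: 2, 2: 2, 4: 2, 1: 1, 3: 1}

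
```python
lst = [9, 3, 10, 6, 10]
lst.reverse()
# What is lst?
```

[10, 6, 10, 3, 9]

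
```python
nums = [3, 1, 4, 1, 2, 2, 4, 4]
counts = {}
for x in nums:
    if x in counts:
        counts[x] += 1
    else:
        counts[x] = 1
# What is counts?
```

Initial: counts = {}, nums = [3, 1, 4, 1, 2, 2, 4, 4]
See 3: counts = {3: 1}
See 1: counts = {3: 1, 1: 1}
See 4: counts = {3: 1, 1: 1, 4: 1}
See 1: counts = {3: 1, 1: 2, 4: 1}
See 2: counts = {3: 1, 1: 2, 4: 1, 2: 1}
See 2: counts = {3: 1, 1: 2, 4: 1, 2: 2}
See 4: counts = {3: 1, 1: 2, 4: 2, 2: 2}
See 4: counts = {3: 1, 1: 2, 4: 3, 2: 2}

{3: 1, 1: 2, 4: 3, 2: 2}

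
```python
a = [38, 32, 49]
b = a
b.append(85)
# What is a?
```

After line 1: a = [38, 32, 49]
After line 2 (b = a is an alias, same object): a = [38, 32, 49], b = [38, 32, 49]
After line 3 (b.append mutates the shared list): a = [38, 32, 49, 85], b = [38, 32, 49, 85]

[38, 32, 49, 85]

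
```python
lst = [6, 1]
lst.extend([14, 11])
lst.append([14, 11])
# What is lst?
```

After line 1: lst = [6, 1]
After line 2 (extend unpacks [14, 11]): lst = [6, 1, 14, 11]
After line 3 (append adds [14, 11] as single element): lst = [6, 1, 14, 11, [14, 11]]

[6, 1, 14, 11, [14, 11]]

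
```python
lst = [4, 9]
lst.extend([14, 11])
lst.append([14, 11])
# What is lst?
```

After line 1: lst = [4, 9]
After line 2 (extend unpacks [14, 11]): lst = [4, 9, 14, 11]
After line 3 (append adds [14, 11] as single element): lst = [4, 9, 14, 11, [14, 11]]

[4, 9, 14, 11, [14, 11]]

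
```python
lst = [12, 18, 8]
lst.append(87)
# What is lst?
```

[12, 18, 8, 87]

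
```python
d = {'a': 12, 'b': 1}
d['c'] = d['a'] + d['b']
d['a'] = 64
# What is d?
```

After line 1: d = {'a': 12, 'b': 1}
After line 2 (d['c'] = 12 + 1): d = {'a': 12, 'b': 1, 'c': 13}
After line 3: d = {'a': 64, 'b': 1, 'c': 13}

{'a': 64, 'b': 1, 'c': 13}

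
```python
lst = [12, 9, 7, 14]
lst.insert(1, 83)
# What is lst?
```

[12, 83, 9, 7, 14]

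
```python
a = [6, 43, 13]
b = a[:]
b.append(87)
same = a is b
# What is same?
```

After line 1: a = [6, 43, 13]
After line 2 (b = a[:] is a shallow copy, new object): a = [6, 43, 13], b = [6, 43, 13]
After line 3 (append only mutates b): a = [6, 43, 13], b = [6, 43, 13, 87]
After line 4 (same = a is b; different objects -> False): same = False

False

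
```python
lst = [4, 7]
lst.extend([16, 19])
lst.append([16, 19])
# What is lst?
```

After line 1: lst = [4, 7]
After line 2 (extend unpacks [16, 19]): lst = [4, 7, 16, 19]
After line 3 (append adds [16, 19] as single element): lst = [4, 7, 16, 19, [16, 19]]

[4, 7, 16, 19, [16, 19]]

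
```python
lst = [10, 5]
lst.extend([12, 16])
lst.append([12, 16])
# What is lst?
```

After line 1: lst = [10, 5]
After line 2 (extend unpacks [12, 16]): lst = [10, 5, 12, 16]
After line 3 (append adds [12, 16] as single element): lst = [10, 5, 12, 16, [12, 16]]

[10, 5, 12, 16, [12, 16]]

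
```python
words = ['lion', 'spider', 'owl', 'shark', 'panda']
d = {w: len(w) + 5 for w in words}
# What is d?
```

{'lion': 9, 'spider': 11, 'owl': 8, 'shark': 10, 'panda': 10}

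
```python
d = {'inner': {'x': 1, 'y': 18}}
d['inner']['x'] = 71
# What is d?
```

After line 1: d = {'inner': {'x': 1, 'y': 18}}
After line 2 (inner x overwritten): d = {'inner': {'x': 71, 'y': 18}}

{'inner': {'x': 71, 'y': 18}}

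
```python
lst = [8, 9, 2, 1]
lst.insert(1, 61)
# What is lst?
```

[8, 61, 9, 2, 1]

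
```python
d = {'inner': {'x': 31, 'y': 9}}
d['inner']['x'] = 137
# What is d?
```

After line 1: d = {'inner': {'x': 31, 'y': 9}}
After line 2 (inner x overwritten): d = {'inner': {'x': 137, 'y': 9}}

{'inner': {'x': 137, 'y': 9}}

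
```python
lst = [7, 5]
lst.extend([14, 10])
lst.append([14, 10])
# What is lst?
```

After line 1: lst = [7, 5]
After line 2 (extend unpacks [14, 10]): lst = [7, 5, 14, 10]
After line 3 (append adds [14, 10] as single element): lst = [7, 5, 14, 10, [14, 10]]

[7, 5, 14, 10, [14, 10]]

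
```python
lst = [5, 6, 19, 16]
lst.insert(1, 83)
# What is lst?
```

[5, 83, 6, 19, 16]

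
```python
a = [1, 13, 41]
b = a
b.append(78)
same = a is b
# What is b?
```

After line 1: a = [1, 13, 41]
After line 2 (b = a is an alias, same object): a = [1, 13, 41], b = [1, 13, 41]
After line 3 (b.append mutates the shared list): a = [1, 13, 41, 78], b = [1, 13, 41, 78]
After line 4 (same = a is b; same object -> True): same = True

[1, 13, 41, 78]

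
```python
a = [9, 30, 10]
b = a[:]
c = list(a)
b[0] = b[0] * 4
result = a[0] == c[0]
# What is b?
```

After line 1: a = [9, 30, 10]
After line 2 (b = a[:], copy): a = [9, 30, 10], b = [9, 30, 10]
After line 3 (c = list(a) is a copy, new object): c = [9, 30, 10]
After line 4 (b[0] = 9 * 4 = 36; only b mutates (copy)): a = [9, 30, 10], b = [36, 30, 10], c = [9, 30, 10]
After line 5 (a[0] = 9, c[0] = 9; result = True)

[36, 30, 10]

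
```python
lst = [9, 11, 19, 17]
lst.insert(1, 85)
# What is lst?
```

[9, 85, 11, 19, 17]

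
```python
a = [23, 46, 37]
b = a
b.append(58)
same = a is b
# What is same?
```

After line 1: a = [23, 46, 37]
After line 2 (b = a is an alias, same object): a = [23, 46, 37], b = [23, 46, 37]
After line 3 (b.append mutates the shared list): a = [23, 46, 37, 58], b = [23, 46, 37, 58]
After line 4 (same = a is b; same object -> True): same = True

True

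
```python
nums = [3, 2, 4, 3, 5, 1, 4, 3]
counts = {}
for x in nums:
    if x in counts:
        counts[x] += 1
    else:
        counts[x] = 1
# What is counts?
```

Initial: counts = {}, nums = [3, 2, 4, 3, 5, 1, 4, 3]
See 3: counts = {3: 1}
See 2: counts = {3: 1, 2: 1}
See 4: counts = {3: 1, 2: 1, 4: 1}
See 3: counts = {3: 2, 2: 1, 4: 1}
See 5: counts = {3: 2, 2: 1, 4: 1, 5: 1}
See 1: counts = {3: 2, 2: 1, 4: 1, 5: 1, 1: 1}
See 4: counts = {3: 2, 2: 1, 4: 2, 5: 1, 1: 1}
See 3: counts = {3: 3, 2: 1, 4: 2, 5: 1, 1: 1}

{3: 3, 2: 1, 4: 2, 5: 1, 1: 1}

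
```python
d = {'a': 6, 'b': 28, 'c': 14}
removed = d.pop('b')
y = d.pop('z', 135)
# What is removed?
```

After line 1: d = {'a': 6, 'b': 28, 'c': 14}
After line 2 (pop 'b' returns 28): d = {'a': 6, 'c': 14}, removed = 28
After line 3 (pop 'z' missing, returns default 135): d = {'a': 6, 'c': 14}, y = 135

28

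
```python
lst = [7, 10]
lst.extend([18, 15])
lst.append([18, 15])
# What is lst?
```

After line 1: lst = [7, 10]
After line 2 (extend unpacks [18, 15]): lst = [7, 10, 18, 15]
After line 3 (append adds [18, 15] as single element): lst = [7, 10, 18, 15, [18, 15]]

[7, 10, 18, 15, [18, 15]]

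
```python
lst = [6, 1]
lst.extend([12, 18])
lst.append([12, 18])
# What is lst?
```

After line 1: lst = [6, 1]
After line 2 (extend unpacks [12, 18]): lst = [6, 1, 12, 18]
After line 3 (append adds [12, 18] as single element): lst = [6, 1, 12, 18, [12, 18]]

[6, 1, 12, 18, [12, 18]]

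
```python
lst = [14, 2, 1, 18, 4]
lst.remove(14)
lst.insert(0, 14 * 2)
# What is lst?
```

After line 1: lst = [14, 2, 1, 18, 4]
After line 2 (remove first 14): lst = [2, 1, 18, 4]
After line 3 (insert 28 at index 0): lst = [28, 2, 1, 18, 4]

[28, 2, 1, 18, 4]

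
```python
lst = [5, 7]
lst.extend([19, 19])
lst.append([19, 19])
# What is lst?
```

After line 1: lst = [5, 7]
After line 2 (extend unpacks [19, 19]): lst = [5, 7, 19, 19]
After line 3 (append adds [19, 19] as single element): lst = [5, 7, 19, 19, [19, 19]]

[5, 7, 19, 19, [19, 19]]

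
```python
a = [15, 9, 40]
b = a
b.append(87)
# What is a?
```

After line 1: a = [15, 9, 40]
After line 2 (b = a is an alias, same object): a = [15, 9, 40], b = [15, 9, 40]
After line 3 (b.append mutates the shared list): a = [15, 9, 40, 87], b = [15, 9, 40, 87]

[15, 9, 40, 87]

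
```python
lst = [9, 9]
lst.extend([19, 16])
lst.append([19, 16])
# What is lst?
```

After line 1: lst = [9, 9]
After line 2 (extend unpacks [19, 16]): lst = [9, 9, 19, 16]
After line 3 (append adds [19, 16] as single element): lst = [9, 9, 19, 16, [19, 16]]

[9, 9, 19, 16, [19, 16]]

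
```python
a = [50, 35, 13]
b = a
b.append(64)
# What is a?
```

After line 1: a = [50, 35, 13]
After line 2 (b = a is an alias, same object): a = [50, 35, 13], b = [50, 35, 13]
After line 3 (b.append mutates the shared list): a = [50, 35, 13, 64], b = [50, 35, 13, 64]

[50, 35, 13, 64]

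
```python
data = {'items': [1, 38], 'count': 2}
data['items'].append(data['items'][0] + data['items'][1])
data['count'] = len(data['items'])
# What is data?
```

After line 1: data = {'items': [1, 38], 'count': 2}
After line 2 (append 1 + 38 = 39): data = {'items': [1, 38, 39], 'count': 2}
After line 3 (count = len(items) = 3): data = {'items': [1, 38, 39], 'count': 3}

{'items': [1, 38, 39], 'count': 3}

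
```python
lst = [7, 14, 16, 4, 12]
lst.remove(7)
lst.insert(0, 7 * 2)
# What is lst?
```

After line 1: lst = [7, 14, 16, 4, 12]
After line 2 (remove first 7): lst = [14, 16, 4, 12]
After line 3 (insert 14 at index 0): lst = [14, 14, 16, 4, 12]

[14, 14, 16, 4, 12]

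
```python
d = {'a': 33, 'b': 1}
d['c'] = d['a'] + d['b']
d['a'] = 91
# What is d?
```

After line 1: d = {'a': 33, 'b': 1}
After line 2 (d['c'] = 33 + 1): d = {'a': 33, 'b': 1, 'c': 34}
After line 3: d = {'a': 91, 'b': 1, 'c': 34}

{'a': 91, 'b': 1, 'c': 34}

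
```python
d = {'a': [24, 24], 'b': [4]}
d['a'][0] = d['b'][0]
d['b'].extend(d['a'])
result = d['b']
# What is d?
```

After line 1: d = {'a': [24, 24], 'b': [4]}
After line 2 (a[0] = b[0] = 4): d = {'a': [4, 24], 'b': [4]}
After line 3 (b.extend(a) appends [4, 24]): d = {'a': [4, 24], 'b': [4, 4, 24]}
After line 4: result = d['b'] = [4, 4, 24]

{'a': [4, 24], 'b': [4, 4, 24]}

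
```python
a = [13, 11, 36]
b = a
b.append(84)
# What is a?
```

After line 1: a = [13, 11, 36]
After line 2 (b = a is an alias, same object): a = [13, 11, 36], b = [13, 11, 36]
After line 3 (b.append mutates the shared list): a = [13, 11, 36, 84], b = [13, 11, 36, 84]

[13, 11, 36, 84]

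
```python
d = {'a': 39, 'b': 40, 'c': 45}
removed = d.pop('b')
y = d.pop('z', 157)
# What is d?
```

After line 1: d = {'a': 39, 'b': 40, 'c': 45}
After line 2 (pop 'b' returns 40): d = {'a': 39, 'c': 45}, removed = 40
After line 3 (pop 'z' missing, returns default 157): d = {'a': 39, 'c': 45}, y = 157

{'a': 39, 'c': 45}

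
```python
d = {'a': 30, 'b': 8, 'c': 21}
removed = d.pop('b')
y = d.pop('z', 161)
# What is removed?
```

After line 1: d = {'a': 30, 'b': 8, 'c': 21}
After line 2 (pop 'b' returns 8): d = {'a': 30, 'c': 21}, removed = 8
After line 3 (pop 'z' missing, returns default 161): d = {'a': 30, 'c': 21}, y = 161

8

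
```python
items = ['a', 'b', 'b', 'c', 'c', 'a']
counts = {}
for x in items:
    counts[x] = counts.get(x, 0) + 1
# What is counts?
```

Initial: counts = {}, items = ['a', 'b', 'b', 'c', 'c', 'a']
See 'a': counts = {'a': 1}
See 'b': counts = {'a': 1, 'b': 1}
See 'b': counts = {'a': 1, 'b': 2}
See 'c': counts = {'a': 1, 'b': 2, 'c': 1}
See 'c': counts = {'a': 1, 'b': 2, 'c': 2}
See 'a': counts = {'a': 2, 'b': 2, 'c': 2}

{'a': 2, 'b': 2, 'c': 2}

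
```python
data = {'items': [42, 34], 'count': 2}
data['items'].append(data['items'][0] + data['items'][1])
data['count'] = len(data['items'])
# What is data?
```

After line 1: data = {'items': [42, 34], 'count': 2}
After line 2 (append 42 + 34 = 76): data = {'items': [42, 34, 76], 'count': 2}
After line 3 (count = len(items) = 3): data = {'items': [42, 34, 76], 'count': 3}

{'items': [42, 34, 76], 'count': 3}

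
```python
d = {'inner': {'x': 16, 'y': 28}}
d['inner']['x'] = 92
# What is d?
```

After line 1: d = {'inner': {'x': 16, 'y': 28}}
After line 2 (inner x overwritten): d = {'inner': {'x': 92, 'y': 28}}

{'inner': {'x': 92, 'y': 28}}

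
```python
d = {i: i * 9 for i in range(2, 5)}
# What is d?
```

{2: 18, 3: 27, 4: 36}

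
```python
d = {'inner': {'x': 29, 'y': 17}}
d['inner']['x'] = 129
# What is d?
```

After line 1: d = {'inner': {'x': 29, 'y': 17}}
After line 2 (inner x overwritten): d = {'inner': {'x': 129, 'y': 17}}

{'inner': {'x': 129, 'y': 17}}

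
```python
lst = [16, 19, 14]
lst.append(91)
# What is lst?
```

[16, 19, 14, 91]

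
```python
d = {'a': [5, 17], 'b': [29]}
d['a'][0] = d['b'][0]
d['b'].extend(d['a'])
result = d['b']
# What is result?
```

After line 1: d = {'a': [5, 17], 'b': [29]}
After line 2 (a[0] = b[0] = 29): d = {'a': [29, 17], 'b': [29]}
After line 3 (b.extend(a) appends [29, 17]): d = {'a': [29, 17], 'b': [29, 29, 17]}
After line 4: result = d['b'] = [29, 29, 17]

[29, 29, 17]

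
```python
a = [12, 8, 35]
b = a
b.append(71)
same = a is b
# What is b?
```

After line 1: a = [12, 8, 35]
After line 2 (b = a is an alias, same object): a = [12, 8, 35], b = [12, 8, 35]
After line 3 (b.append mutates the shared list): a = [12, 8, 35, 71], b = [12, 8, 35, 71]
After line 4 (same = a is b; same object -> True): same = True

[12, 8, 35, 71]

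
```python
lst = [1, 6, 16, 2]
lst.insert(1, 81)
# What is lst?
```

[1, 81, 6, 16, 2]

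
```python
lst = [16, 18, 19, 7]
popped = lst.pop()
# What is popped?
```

7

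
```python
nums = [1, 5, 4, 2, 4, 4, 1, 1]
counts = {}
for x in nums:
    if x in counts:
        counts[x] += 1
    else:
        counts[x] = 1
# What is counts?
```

Initial: counts = {}, nums = [1, 5, 4, 2, 4, 4, 1, 1]
See 1: counts = {1: 1}
See 5: counts = {1: 1, 5: 1}
See 4: counts = {1: 1, 5: 1, 4: 1}
See 2: counts = {1: 1, 5: 1, 4: 1, 2: 1}
See 4: counts = {1: 1, 5: 1, 4: 2, 2: 1}
See 4: counts = {1: 1, 5: 1, 4: 3, 2: 1}
See 1: counts = {1: 2, 5: 1, 4: 3, 2: 1}
See 1: counts = {1: 3, 5: 1, 4: 3, 2: 1}

{1: 3, 5: 1, 4: 3, 2: 1}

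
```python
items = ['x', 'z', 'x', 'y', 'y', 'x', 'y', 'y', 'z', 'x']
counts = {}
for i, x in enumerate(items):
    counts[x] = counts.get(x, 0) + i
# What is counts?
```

Initial: counts = {}, items = ['x', 'z', 'x', 'y', 'y', 'x', 'y', 'y', 'z', 'x']
i=0, x='x': counts = {'x': 0}
i=1, x='z': counts = {'x': 0, 'z': 1}
i=2, x='x': counts = {'x': 2, 'z': 1}
i=3, x='y': counts = {'x': 2, 'z': 1, 'y': 3}
i=4, x='y': counts = {'x': 2, 'z': 1, 'y': 7}
i=5, x='x': counts = {'x': 7, 'z': 1, 'y': 7}
i=6, x='y': counts = {'x': 7, 'z': 1, 'y': 13}
i=7, x='y': counts = {'x': 7, 'z': 1, 'y': 20}
i=8, x='z': counts = {'x': 7, 'z': 9, 'y': 20}
i=9, x='x': counts = {'x': 16, 'z': 9, 'y': 20}

{'x': 16, 'z': 9, 'y': 20}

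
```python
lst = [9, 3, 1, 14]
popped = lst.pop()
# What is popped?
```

14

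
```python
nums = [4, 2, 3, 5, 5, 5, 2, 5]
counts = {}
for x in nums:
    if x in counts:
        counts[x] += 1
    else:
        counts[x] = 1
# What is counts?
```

Initial: counts = {}, nums = [4, 2, 3, 5, 5, 5, 2, 5]
See 4: counts = {4: 1}
See 2: counts = {4: 1, 2: 1}
See 3: counts = {4: 1, 2: 1, 3: 1}
See 5: counts = {4: 1, 2: 1, 3: 1, 5: 1}
See 5: counts = {4: 1, 2: 1, 3: 1, 5: 2}
See 5: counts = {4: 1, 2: 1, 3: 1, 5: 3}
See 2: counts = {4: 1, 2: 2, 3: 1, 5: 3}
See 5: counts = {4: 1, 2: 2, 3: 1, 5: 4}

{4: 1, 2: 2, 3: 1, 5: 4}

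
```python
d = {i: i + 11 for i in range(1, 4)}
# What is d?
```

{1: 12, 2: 13, 3: 14}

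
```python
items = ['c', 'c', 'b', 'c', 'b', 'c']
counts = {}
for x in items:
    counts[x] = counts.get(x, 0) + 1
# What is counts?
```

Initial: counts = {}, items = ['c', 'c', 'b', 'c', 'b', 'c']
See 'c': counts = {'c': 1}
See 'c': counts = {'c': 2}
See 'b': counts = {'c': 2, 'b': 1}
See 'c': counts = {'c': 3, 'b': 1}
See 'b': counts = {'c': 3, 'b': 2}
See 'c': counts = {'c': 4, 'b': 2}

{'c': 4, 'b': 2}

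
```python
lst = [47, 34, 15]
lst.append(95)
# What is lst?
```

[47, 34, 15, 95]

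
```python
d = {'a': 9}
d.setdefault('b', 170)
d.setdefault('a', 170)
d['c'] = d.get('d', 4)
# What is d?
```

After line 1: d = {'a': 9}
After line 2 (setdefault adds 'b'=170): d = {'a': 9, 'b': 170}
After line 3 (setdefault 'a' no-op, already exists): d = {'a': 9, 'b': 170}
After line 4 (get('d', 4) returns default since 'd' not in d): d = {'a': 9, 'b': 170, 'c': 4}

{'a': 9, 'b': 170, 'c': 4}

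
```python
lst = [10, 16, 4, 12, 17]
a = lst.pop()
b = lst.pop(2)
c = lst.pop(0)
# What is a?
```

After line 1: lst = [10, 16, 4, 12, 17]
After line 2 (pop() -> a = 17): lst = [10, 16, 4, 12]
After line 3 (pop(2) -> b = 4): lst = [10, 16, 12]
After line 4 (pop(0) -> c = 10): lst = [16, 12]

17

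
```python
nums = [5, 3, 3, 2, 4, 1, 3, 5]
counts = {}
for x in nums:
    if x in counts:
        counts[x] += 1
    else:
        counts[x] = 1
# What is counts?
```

Initial: counts = {}, nums = [5, 3, 3, 2, 4, 1, 3, 5]
See 5: counts = {5: 1}
See 3: counts = {5: 1, 3: 1}
See 3: counts = {5: 1, 3: 2}
See 2: counts = {5: 1, 3: 2, 2: 1}
See 4: counts = {5: 1, 3: 2, 2: 1, 4: 1}
See 1: counts = {5: 1, 3: 2, 2: 1, 4: 1, 1: 1}
See 3: counts = {5: 1, 3: 3, 2: 1, 4: 1, 1: 1}
See 5: counts = {5: 2, 3: 3, 2: 1, 4: 1, 1: 1}

{5: 2, 3: 3, 2: 1, 4: 1, 1: 1}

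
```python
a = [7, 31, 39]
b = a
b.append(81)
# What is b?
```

After line 1: a = [7, 31, 39]
After line 2 (b = a is an alias, same object): a = [7, 31, 39], b = [7, 31, 39]
After line 3 (b.append mutates the shared list): a = [7, 31, 39, 81], b = [7, 31, 39, 81]

[7, 31, 39, 81]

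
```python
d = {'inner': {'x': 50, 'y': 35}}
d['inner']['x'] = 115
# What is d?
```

After line 1: d = {'inner': {'x': 50, 'y': 35}}
After line 2 (inner x overwritten): d = {'inner': {'x': 115, 'y': 35}}

{'inner': {'x': 115, 'y': 35}}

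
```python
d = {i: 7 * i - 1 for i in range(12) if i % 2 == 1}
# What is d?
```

{1: 6, 3: 20, 5: 34, 7: 48, 9: 62, 11: 76}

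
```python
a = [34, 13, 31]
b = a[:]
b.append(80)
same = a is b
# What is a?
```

After line 1: a = [34, 13, 31]
After line 2 (b = a[:] is a shallow copy, new object): a = [34, 13, 31], b = [34, 13, 31]
After line 3 (append only mutates b): a = [34, 13, 31], b = [34, 13, 31, 80]
After line 4 (same = a is b; different objects -> False): same = False

[34, 13, 31]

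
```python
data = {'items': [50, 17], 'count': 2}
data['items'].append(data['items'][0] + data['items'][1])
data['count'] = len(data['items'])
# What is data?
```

After line 1: data = {'items': [50, 17], 'count': 2}
After line 2 (append 50 + 17 = 67): data = {'items': [50, 17, 67], 'count': 2}
After line 3 (count = len(items) = 3): data = {'items': [50, 17, 67], 'count': 3}

{'items': [50, 17, 67], 'count': 3}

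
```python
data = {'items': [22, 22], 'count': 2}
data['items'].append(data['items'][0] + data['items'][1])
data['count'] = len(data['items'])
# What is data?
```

After line 1: data = {'items': [22, 22], 'count': 2}
After line 2 (append 22 + 22 = 44): data = {'items': [22, 22, 44], 'count': 2}
After line 3 (count = len(items) = 3): data = {'items': [22, 22, 44], 'count': 3}

{'items': [22, 22, 44], 'count': 3}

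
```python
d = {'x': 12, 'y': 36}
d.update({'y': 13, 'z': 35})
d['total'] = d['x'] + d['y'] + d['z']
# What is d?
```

After line 1: d = {'x': 12, 'y': 36}
After line 2 (y overwritten, z added): d = {'x': 12, 'y': 13, 'z': 35}
After line 3 (total = 12 + 13 + 35 = 60): d = {'x': 12, 'y': 13, 'z': 35, 'total': 60}

{'x': 12, 'y': 13, 'z': 35, 'total': 60}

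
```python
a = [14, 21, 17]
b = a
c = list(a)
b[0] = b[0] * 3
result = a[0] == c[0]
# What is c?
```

After line 1: a = [14, 21, 17]
After line 2 (b = a, alias): a = [14, 21, 17], b = [14, 21, 17]
After line 3 (c = list(a) is a copy, new object): c = [14, 21, 17]
After line 4 (b[0] = 14 * 3 = 42; mutates shared a/b): a = b = [42, 21, 17], c = [14, 21, 17]
After line 5 (a[0] = 42, c[0] = 14; result = False)

[14, 21, 17]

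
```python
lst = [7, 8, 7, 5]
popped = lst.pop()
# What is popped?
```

5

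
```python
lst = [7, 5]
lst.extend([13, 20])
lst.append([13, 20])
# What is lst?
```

After line 1: lst = [7, 5]
After line 2 (extend unpacks [13, 20]): lst = [7, 5, 13, 20]
After line 3 (append adds [13, 20] as single element): lst = [7, 5, 13, 20, [13, 20]]

[7, 5, 13, 20, [13, 20]]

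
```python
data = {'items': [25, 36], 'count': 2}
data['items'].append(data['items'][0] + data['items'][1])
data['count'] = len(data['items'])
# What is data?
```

After line 1: data = {'items': [25, 36], 'count': 2}
After line 2 (append 25 + 36 = 61): data = {'items': [25, 36, 61], 'count': 2}
After line 3 (count = len(items) = 3): data = {'items': [25, 36, 61], 'count': 3}

{'items': [25, 36, 61], 'count': 3}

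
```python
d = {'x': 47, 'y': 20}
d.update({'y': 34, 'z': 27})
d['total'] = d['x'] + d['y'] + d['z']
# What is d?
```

After line 1: d = {'x': 47, 'y': 20}
After line 2 (y overwritten, z added): d = {'x': 47, 'y': 34, 'z': 27}
After line 3 (total = 47 + 34 + 27 = 108): d = {'x': 47, 'y': 34, 'z': 27, 'total': 108}

{'x': 47, 'y': 34, 'z': 27, 'total': 108}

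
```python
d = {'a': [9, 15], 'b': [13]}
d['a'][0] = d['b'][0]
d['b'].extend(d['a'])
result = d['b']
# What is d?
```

After line 1: d = {'a': [9, 15], 'b': [13]}
After line 2 (a[0] = b[0] = 13): d = {'a': [13, 15], 'b': [13]}
After line 3 (b.extend(a) appends [13, 15]): d = {'a': [13, 15], 'b': [13, 13, 15]}
After line 4: result = d['b'] = [13, 13, 15]

{'a': [13, 15], 'b': [13, 13, 15]}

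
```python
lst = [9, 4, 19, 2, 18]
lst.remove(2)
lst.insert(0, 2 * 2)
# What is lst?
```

After line 1: lst = [9, 4, 19, 2, 18]
After line 2 (remove first 2): lst = [9, 4, 19, 18]
After line 3 (insert 4 at index 0): lst = [4, 9, 4, 19, 18]

[4, 9, 4, 19, 18]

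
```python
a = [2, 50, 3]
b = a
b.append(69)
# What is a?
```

After line 1: a = [2, 50, 3]
After line 2 (b = a is an alias, same object): a = [2, 50, 3], b = [2, 50, 3]
After line 3 (b.append mutates the shared list): a = [2, 50, 3, 69], b = [2, 50, 3, 69]

[2, 50, 3, 69]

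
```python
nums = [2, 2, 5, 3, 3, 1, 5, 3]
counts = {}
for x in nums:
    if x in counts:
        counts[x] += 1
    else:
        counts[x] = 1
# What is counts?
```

Initial: counts = {}, nums = [2, 2, 5, 3, 3, 1, 5, 3]
See 2: counts = {2: 1}
See 2: counts = {2: 2}
See 5: counts = {2: 2, 5: 1}
See 3: counts = {2: 2, 5: 1, 3: 1}
See 3: counts = {2: 2, 5: 1, 3: 2}
See 1: counts = {2: 2, 5: 1, 3: 2, 1: 1}
See 5: counts = {2: 2, 5: 2, 3: 2, 1: 1}
See 3: counts = {2: 2, 5: 2, 3: 3, 1: 1}

{2: 2, 5: 2, 3: 3, 1: 1}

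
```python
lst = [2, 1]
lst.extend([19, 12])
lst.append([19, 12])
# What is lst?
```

After line 1: lst = [2, 1]
After line 2 (extend unpacks [19, 12]): lst = [2, 1, 19, 12]
After line 3 (append adds [19, 12] as single element): lst = [2, 1, 19, 12, [19, 12]]

[2, 1, 19, 12, [19, 12]]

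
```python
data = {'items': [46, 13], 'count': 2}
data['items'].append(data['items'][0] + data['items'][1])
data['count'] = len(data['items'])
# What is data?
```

After line 1: data = {'items': [46, 13], 'count': 2}
After line 2 (append 46 + 13 = 59): data = {'items': [46, 13, 59], 'count': 2}
After line 3 (count = len(items) = 3): data = {'items': [46, 13, 59], 'count': 3}

{'items': [46, 13, 59], 'count': 3}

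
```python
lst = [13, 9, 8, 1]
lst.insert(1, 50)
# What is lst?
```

[13, 50, 9, 8, 1]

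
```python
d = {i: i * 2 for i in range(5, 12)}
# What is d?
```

{5: 10, 6: 12, 7: 14, 8: 16, 9: 18, 10: 20, 11: 22}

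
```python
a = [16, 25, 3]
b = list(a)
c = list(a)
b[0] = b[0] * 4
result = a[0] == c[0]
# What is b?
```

After line 1: a = [16, 25, 3]
After line 2 (b = list(a), copy): a = [16, 25, 3], b = [16, 25, 3]
After line 3 (c = list(a) is a copy, new object): c = [16, 25, 3]
After line 4 (b[0] = 16 * 4 = 64; only b mutates (copy)): a = [16, 25, 3], b = [64, 25, 3], c = [16, 25, 3]
After line 5 (a[0] = 16, c[0] = 16; result = True)

[64, 25, 3]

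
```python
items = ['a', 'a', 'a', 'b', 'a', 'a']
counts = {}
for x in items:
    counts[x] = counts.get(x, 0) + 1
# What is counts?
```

Initial: counts = {}, items = ['a', 'a', 'a', 'b', 'a', 'a']
See 'a': counts = {'a': 1}
See 'a': counts = {'a': 2}
See 'a': counts = {'a': 3}
See 'b': counts = {'a': 3, 'b': 1}
See 'a': counts = {'a': 4, 'b': 1}
See 'a': counts = {'a': 5, 'b': 1}

{'a': 5, 'b': 1}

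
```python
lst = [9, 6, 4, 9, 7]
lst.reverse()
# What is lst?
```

[7, 9, 4, 6, 9]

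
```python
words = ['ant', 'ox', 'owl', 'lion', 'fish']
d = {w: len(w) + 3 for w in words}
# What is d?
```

{'ant': 6, 'ox': 5, 'owl': 6, 'lion': 7, 'fish': 7}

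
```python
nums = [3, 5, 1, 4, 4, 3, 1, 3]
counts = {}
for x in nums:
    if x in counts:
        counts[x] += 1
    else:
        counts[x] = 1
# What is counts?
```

Initial: counts = {}, nums = [3, 5, 1, 4, 4, 3, 1, 3]
See 3: counts = {3: 1}
See 5: counts = {3: 1, 5: 1}
See 1: counts = {3: 1, 5: 1, 1: 1}
See 4: counts = {3: 1, 5: 1, 1: 1, 4: 1}
See 4: counts = {3: 1, 5: 1, 1: 1, 4: 2}
See 3: counts = {3: 2, 5: 1, 1: 1, 4: 2}
See 1: counts = {3: 2, 5: 1, 1: 2, 4: 2}
See 3: counts = {3: 3, 5: 1, 1: 2, 4: 2}

{3: 3, 5: 1, 1: 2, 4: 2}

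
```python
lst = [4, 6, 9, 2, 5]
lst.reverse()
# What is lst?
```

[5, 2, 9, 6, 4]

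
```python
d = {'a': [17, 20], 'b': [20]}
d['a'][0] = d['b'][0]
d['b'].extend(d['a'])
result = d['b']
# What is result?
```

After line 1: d = {'a': [17, 20], 'b': [20]}
After line 2 (a[0] = b[0] = 20): d = {'a': [20, 20], 'b': [20]}
After line 3 (b.extend(a) appends [20, 20]): d = {'a': [20, 20], 'b': [20, 20, 20]}
After line 4: result = d['b'] = [20, 20, 20]

[20, 20, 20]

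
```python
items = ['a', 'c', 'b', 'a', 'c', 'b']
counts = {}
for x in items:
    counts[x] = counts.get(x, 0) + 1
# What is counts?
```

Initial: counts = {}, items = ['a', 'c', 'b', 'a', 'c', 'b']
See 'a': counts = {'a': 1}
See 'c': counts = {'a': 1, 'c': 1}
See 'b': counts = {'a': 1, 'c': 1, 'b': 1}
See 'a': counts = {'a': 2, 'c': 1, 'b': 1}
See 'c': counts = {'a': 2, 'c': 2, 'b': 1}
See 'b': counts = {'a': 2, 'c': 2, 'b': 2}

{'a': 2, 'c': 2, 'b': 2}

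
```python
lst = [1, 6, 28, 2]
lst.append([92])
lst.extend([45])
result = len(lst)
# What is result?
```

After line 1: lst = [1, 6, 28, 2]
After line 2 (append adds [92] as single element): lst = [1, 6, 28, 2, [92]]
After line 3 (extend unpacks [45], adds 45): lst = [1, 6, 28, 2, [92], 45]
After line 4: result = len(lst) = 6

6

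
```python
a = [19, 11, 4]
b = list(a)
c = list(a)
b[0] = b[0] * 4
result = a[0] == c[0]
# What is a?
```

After line 1: a = [19, 11, 4]
After line 2 (b = list(a), copy): a = [19, 11, 4], b = [19, 11, 4]
After line 3 (c = list(a) is a copy, new object): c = [19, 11, 4]
After line 4 (b[0] = 19 * 4 = 76; only b mutates (copy)): a = [19, 11, 4], b = [76, 11, 4], c = [19, 11, 4]
After line 5 (a[0] = 19, c[0] = 19; result = True)

[19, 11, 4]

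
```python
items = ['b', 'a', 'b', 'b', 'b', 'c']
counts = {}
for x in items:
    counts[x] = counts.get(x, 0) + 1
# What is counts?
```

Initial: counts = {}, items = ['b', 'a', 'b', 'b', 'b', 'c']
See 'b': counts = {'b': 1}
See 'a': counts = {'b': 1, 'a': 1}
See 'b': counts = {'b': 2, 'a': 1}
See 'b': counts = {'b': 3, 'a': 1}
See 'b': counts = {'b': 4, 'a': 1}
See 'c': counts = {'b': 4, 'a': 1, 'c': 1}

{'b': 4, 'a': 1, 'c': 1}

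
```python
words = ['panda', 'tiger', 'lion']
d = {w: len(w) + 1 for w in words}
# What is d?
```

{'panda': 6, 'tiger': 6, 'lion': 5}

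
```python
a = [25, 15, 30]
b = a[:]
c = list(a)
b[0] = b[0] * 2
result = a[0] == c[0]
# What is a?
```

After line 1: a = [25, 15, 30]
After line 2 (b = a[:], copy): a = [25, 15, 30], b = [25, 15, 30]
After line 3 (c = list(a) is a copy, new object): c = [25, 15, 30]
After line 4 (b[0] = 25 * 2 = 50; only b mutates (copy)): a = [25, 15, 30], b = [50, 15, 30], c = [25, 15, 30]
After line 5 (a[0] = 25, c[0] = 25; result = True)

[25, 15, 30]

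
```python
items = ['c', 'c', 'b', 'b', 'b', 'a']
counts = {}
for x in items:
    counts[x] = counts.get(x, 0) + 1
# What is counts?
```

Initial: counts = {}, items = ['c', 'c', 'b', 'b', 'b', 'a']
See 'c': counts = {'c': 1}
See 'c': counts = {'c': 2}
See 'b': counts = {'c': 2, 'b': 1}
See 'b': counts = {'c': 2, 'b': 2}
See 'b': counts = {'c': 2, 'b': 3}
See 'a': counts = {'c': 2, 'b': 3, 'a': 1}

{'c': 2, 'b': 3, 'a': 1}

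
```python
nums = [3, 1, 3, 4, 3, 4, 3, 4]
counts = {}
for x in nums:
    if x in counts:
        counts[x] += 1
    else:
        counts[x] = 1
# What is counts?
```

Initial: counts = {}, nums = [3, 1, 3, 4, 3, 4, 3, 4]
See 3: counts = {3: 1}
See 1: counts = {3: 1, 1: 1}
See 3: counts = {3: 2, 1: 1}
See 4: counts = {3: 2, 1: 1, 4: 1}
See 3: counts = {3: 3, 1: 1, 4: 1}
See 4: counts = {3: 3, 1: 1, 4: 2}
See 3: counts = {3: 4, 1: 1, 4: 2}
See 4: counts = {3: 4, 1: 1, 4: 3}

{3: 4, 1: 1, 4: 3}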